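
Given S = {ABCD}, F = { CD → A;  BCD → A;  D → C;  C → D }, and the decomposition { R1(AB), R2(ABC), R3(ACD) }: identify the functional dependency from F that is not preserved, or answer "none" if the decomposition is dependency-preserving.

none

CD → A lies within R3.
BCD → A: restricted closure across fragments reaches A.
D → C lies within R3.
C → D lies within R3.
Every dependency is enforceable on the fragments, so the decomposition is dependency-preserving.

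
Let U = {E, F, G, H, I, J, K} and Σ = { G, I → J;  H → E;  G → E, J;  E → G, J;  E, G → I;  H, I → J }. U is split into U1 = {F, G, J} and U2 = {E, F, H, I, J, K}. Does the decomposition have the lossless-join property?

No

Common attributes: U1 ∩ U2 = {F, J}.
No dependency enlarges {F, J}, so (F, J)⁺ = {F, J}.
The closure contains neither all of U1 = {F, G, J} nor all of U2 = {E, F, H, I, J, K}, so the common attributes are not a superkey of either fragment. The join is lossy.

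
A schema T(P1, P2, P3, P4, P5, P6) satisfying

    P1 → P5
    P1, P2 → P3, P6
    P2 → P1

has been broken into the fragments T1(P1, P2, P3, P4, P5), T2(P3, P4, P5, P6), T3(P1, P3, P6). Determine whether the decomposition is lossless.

Chase test. Columns are P1, P2, P3, P4, P5, P6; row i has aⱼ where attribute j ∈ Ti, else bᵢⱼ.
Initial tableau (one row per fragment):
  row 1: a1 a2 a3 a4 a5 b16
  row 2: b21 b22 a3 a4 a5 a6
  row 3: a1 b32 a3 b34 b35 a6
Rows 1 and 3 agree on P1; apply P1→P5 and equate their P5 entries.
No row becomes fully distinguished — the join is lossy.

No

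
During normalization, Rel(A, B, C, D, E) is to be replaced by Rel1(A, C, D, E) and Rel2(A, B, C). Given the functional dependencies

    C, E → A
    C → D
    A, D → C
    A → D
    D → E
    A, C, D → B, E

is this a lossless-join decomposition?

Common attributes: Rel1 ∩ Rel2 = {A, C}.
Closure of {A, C}: C → D applies, adding D; D → E applies, adding E; A, C, D → B, E applies, adding B. So (A, C)⁺ = {A, B, C, D, E}.
This closure contains every attribute of Rel1, so Rel1 ∩ Rel2 → Rel1. The join is lossless.

Yes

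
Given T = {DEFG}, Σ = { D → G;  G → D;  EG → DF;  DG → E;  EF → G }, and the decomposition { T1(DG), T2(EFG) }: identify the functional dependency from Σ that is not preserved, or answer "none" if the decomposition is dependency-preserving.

D → G lies within T1.
G → D lies within T1.
EG → DF: restricted closure across fragments reaches DF.
DG → E: restricted closure across fragments reaches E.
EF → G lies within T2.
Every dependency is enforceable on the fragments, so the decomposition is dependency-preserving.

none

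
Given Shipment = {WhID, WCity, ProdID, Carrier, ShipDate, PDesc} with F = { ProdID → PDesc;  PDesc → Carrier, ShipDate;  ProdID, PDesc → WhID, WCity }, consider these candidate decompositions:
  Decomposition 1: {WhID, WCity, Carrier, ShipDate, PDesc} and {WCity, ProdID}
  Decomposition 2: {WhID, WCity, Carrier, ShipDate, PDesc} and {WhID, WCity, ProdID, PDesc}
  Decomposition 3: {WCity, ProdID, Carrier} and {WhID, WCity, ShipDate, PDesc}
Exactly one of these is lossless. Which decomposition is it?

Decomposition 1: common = {WCity}, closure = {WCity} → lossy.
Decomposition 2: common = {WhID, WCity, PDesc}, closure = {WhID, WCity, Carrier, ShipDate, PDesc} → lossless.
Decomposition 3: common = {WCity}, closure = {WCity} → lossy.

Decomposition 2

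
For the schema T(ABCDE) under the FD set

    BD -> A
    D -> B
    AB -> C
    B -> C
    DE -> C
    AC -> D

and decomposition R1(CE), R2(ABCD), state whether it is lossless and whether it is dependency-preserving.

lossy but dependency-preserving

Lossless test: (C)⁺ = {C}, which is a superkey of neither fragment — lossy.
Dependency preservation: DE → C is not contained in any single fragment, but the restricted closure of its left-hand side across the fragments still reaches the right-hand side; the remaining FDs each lie inside some fragment. All dependencies are preserved.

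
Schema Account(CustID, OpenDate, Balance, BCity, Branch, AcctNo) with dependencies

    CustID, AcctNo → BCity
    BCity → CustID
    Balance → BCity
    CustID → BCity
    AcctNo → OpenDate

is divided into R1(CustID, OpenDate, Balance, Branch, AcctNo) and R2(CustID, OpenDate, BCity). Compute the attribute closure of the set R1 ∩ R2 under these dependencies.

CustID, OpenDate, BCity

R1 ∩ R2 = {CustID, OpenDate}.
CustID → BCity applies, adding BCity
Closure: {CustID, OpenDate, BCity}.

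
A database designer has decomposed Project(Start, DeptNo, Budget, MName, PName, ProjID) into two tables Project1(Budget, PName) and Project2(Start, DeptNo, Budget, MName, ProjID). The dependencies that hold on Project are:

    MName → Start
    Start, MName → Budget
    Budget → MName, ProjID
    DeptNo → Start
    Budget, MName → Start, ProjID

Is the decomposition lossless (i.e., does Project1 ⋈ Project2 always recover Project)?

Common attributes: Project1 ∩ Project2 = {Budget}.
Closure of {Budget}: Budget → MName, ProjID applies, adding MName, ProjID; Budget, MName → Start, ProjID applies, adding Start. So (Budget)⁺ = {Start, Budget, MName, ProjID}.
The closure contains neither all of Project1 = {Budget, PName} nor all of Project2 = {Start, DeptNo, Budget, MName, ProjID}, so the common attributes are not a superkey of either fragment. The join is lossy.

No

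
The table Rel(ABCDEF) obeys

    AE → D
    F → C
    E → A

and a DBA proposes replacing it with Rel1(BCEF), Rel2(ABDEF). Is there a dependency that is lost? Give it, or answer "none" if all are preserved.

AE → D lies within Rel2.
F → C lies within Rel1.
E → A lies within Rel2.
Every dependency is enforceable on the fragments, so the decomposition is dependency-preserving.

none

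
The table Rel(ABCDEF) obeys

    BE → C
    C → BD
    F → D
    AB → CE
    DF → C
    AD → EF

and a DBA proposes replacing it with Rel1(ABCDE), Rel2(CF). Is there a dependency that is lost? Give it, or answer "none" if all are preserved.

Check AD → EF: no single fragment contains all of {ADEF}, and the restricted closure of {AD} across the fragments never reaches {EF}.
BE → C is preserved.
C → BD is preserved.
F → D is preserved.
AB → CE is preserved.
DF → C is preserved.

AD → EF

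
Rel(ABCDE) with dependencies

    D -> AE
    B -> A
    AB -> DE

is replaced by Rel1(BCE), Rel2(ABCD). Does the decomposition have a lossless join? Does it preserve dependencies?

Lossless test: (BC)⁺ = {ABCDE}, which contains all of one fragment — lossless.
Dependency preservation: the restricted closure of {D} across the fragments never reaches {AE}, so D → AE cannot be enforced without a join — not preserved.

lossless but not dependency-preserving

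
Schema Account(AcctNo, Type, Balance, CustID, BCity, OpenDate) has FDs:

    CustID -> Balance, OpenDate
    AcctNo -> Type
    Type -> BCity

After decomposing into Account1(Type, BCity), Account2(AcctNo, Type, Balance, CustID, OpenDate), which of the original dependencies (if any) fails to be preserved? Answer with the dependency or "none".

CustID → Balance, OpenDate lies within Account2.
AcctNo → Type lies within Account2.
Type → BCity lies within Account1.
Every dependency is enforceable on the fragments, so the decomposition is dependency-preserving.

none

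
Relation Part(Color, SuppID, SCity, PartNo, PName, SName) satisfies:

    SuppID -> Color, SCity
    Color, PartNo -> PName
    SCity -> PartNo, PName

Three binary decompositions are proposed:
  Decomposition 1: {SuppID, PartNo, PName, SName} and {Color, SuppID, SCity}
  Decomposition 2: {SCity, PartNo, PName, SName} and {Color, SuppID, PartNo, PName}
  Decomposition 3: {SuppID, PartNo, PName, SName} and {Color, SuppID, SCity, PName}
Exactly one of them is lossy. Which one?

Decomposition 2

Decomposition 1: common = {SuppID}, closure = {Color, SuppID, SCity, PartNo, PName} → lossless.
Decomposition 2: common = {PartNo, PName}, closure = {PartNo, PName} → lossy.
Decomposition 3: common = {SuppID, PName}, closure = {Color, SuppID, SCity, PartNo, PName} → lossless.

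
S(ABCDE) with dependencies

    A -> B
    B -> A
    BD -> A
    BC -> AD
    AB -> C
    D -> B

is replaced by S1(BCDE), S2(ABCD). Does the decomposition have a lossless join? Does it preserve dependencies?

Lossless test: (BCD)⁺ = {ABCD}, which contains all of one fragment — lossless.
Dependency preservation: every FD's attributes lie within a single fragment, so each can be enforced locally — preserved.

lossless and dependency-preserving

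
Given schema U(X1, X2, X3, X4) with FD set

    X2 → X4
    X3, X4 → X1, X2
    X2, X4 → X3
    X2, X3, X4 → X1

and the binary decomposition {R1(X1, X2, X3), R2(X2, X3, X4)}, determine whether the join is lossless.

Yes

Common attributes: R1 ∩ R2 = {X2, X3}.
Closure of {X2, X3}: X2 → X4 applies, adding X4; X3, X4 → X1, X2 applies, adding X1. So (X2, X3)⁺ = {X1, X2, X3, X4}.
This closure contains every attribute of R1, so R1 ∩ R2 → R1. The join is lossless.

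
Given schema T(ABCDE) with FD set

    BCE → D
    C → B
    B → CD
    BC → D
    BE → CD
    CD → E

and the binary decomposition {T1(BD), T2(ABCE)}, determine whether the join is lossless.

Yes

Common attributes: T1 ∩ T2 = {B}.
Closure of {B}: B → CD applies, adding CD; CD → E applies, adding E. So (B)⁺ = {BCDE}.
This closure contains every attribute of T1, so T1 ∩ T2 → T1. The join is lossless.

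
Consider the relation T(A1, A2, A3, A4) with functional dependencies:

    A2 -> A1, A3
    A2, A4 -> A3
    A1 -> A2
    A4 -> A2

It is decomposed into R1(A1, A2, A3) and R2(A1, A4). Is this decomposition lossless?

Yes

Common attributes: R1 ∩ R2 = {A1}.
Closure of {A1}: A1 → A2 applies, adding A2; A2 → A1, A3 applies, adding A3. So (A1)⁺ = {A1, A2, A3}.
This closure contains every attribute of R1, so R1 ∩ R2 → R1. The join is lossless.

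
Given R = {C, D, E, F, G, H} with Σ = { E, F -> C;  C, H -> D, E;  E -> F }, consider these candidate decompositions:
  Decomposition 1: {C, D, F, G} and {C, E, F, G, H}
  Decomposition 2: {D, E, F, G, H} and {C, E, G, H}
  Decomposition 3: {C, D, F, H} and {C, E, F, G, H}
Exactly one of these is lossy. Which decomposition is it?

Decomposition 1

Decomposition 1: common = {C, F, G}, closure = {C, F, G} → lossy.
Decomposition 2: common = {E, G, H}, closure = {C, D, E, F, G, H} → lossless.
Decomposition 3: common = {C, F, H}, closure = {C, D, E, F, H} → lossless.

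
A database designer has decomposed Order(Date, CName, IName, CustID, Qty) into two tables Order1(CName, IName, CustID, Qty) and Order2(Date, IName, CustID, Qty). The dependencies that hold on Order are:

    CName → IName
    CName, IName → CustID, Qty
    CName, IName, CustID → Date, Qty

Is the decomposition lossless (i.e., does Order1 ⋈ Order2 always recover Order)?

Common attributes: Order1 ∩ Order2 = {IName, CustID, Qty}.
No dependency enlarges {IName, CustID, Qty}, so (IName, CustID, Qty)⁺ = {IName, CustID, Qty}.
The closure contains neither all of Order1 = {CName, IName, CustID, Qty} nor all of Order2 = {Date, IName, CustID, Qty}, so the common attributes are not a superkey of either fragment. The join is lossy.

No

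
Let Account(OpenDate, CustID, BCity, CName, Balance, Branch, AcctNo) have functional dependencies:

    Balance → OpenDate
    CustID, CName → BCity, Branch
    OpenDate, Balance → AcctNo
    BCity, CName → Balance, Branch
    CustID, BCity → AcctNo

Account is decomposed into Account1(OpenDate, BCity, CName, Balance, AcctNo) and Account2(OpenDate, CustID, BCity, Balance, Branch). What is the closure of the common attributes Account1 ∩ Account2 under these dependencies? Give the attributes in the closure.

Account1 ∩ Account2 = {OpenDate, BCity, Balance}.
OpenDate, Balance → AcctNo applies, adding AcctNo
Closure: {OpenDate, BCity, Balance, AcctNo}.

OpenDate, BCity, Balance, AcctNo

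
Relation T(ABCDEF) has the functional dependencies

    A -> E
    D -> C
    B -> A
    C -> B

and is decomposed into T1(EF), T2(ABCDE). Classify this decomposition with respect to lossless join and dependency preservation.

Lossless test: (E)⁺ = {E}, which is a superkey of neither fragment — lossy.
Dependency preservation: every FD's attributes lie within a single fragment, so each can be enforced locally — preserved.

lossy but dependency-preserving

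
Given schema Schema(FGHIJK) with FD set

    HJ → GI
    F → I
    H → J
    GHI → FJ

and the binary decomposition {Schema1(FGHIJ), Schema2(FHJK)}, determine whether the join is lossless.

Common attributes: Schema1 ∩ Schema2 = {FHJ}.
Closure of {FHJ}: HJ → GI applies, adding GI. So (FHJ)⁺ = {FGHIJ}.
This closure contains every attribute of Schema1, so Schema1 ∩ Schema2 → Schema1. The join is lossless.

Yes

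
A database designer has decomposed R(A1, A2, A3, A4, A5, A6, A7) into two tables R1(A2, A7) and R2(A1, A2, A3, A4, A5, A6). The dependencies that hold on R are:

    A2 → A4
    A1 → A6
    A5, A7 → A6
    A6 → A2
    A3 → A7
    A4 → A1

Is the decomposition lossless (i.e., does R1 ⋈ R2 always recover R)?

No

Common attributes: R1 ∩ R2 = {A2}.
Closure of {A2}: A2 → A4 applies, adding A4; A4 → A1 applies, adding A1; A1 → A6 applies, adding A6. So (A2)⁺ = {A1, A2, A4, A6}.
The closure contains neither all of R1 = {A2, A7} nor all of R2 = {A1, A2, A3, A4, A5, A6}, so the common attributes are not a superkey of either fragment. The join is lossy.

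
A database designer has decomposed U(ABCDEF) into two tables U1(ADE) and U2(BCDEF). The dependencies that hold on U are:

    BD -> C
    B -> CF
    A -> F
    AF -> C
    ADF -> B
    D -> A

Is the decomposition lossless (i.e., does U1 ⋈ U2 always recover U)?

Yes

Common attributes: U1 ∩ U2 = {DE}.
Closure of {DE}: D → A applies, adding A; A → F applies, adding F; AF → C applies, adding C; ADF → B applies, adding B. So (DE)⁺ = {ABCDEF}.
This closure contains every attribute of U1, so U1 ∩ U2 → U1. The join is lossless.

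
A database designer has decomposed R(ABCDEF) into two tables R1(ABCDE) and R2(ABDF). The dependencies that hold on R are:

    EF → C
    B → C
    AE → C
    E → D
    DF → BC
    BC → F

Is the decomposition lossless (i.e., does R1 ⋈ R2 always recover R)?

Common attributes: R1 ∩ R2 = {ABD}.
Closure of {ABD}: B → C applies, adding C; BC → F applies, adding F. So (ABD)⁺ = {ABCDF}.
This closure contains every attribute of R2, so R1 ∩ R2 → R2. The join is lossless.

Yes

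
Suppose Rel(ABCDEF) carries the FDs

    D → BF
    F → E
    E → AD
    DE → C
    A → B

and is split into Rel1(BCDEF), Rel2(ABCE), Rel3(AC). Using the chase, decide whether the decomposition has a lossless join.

Yes

Chase test. Columns are ABCDEF; row i has aⱼ where attribute j ∈ Reli, else bᵢⱼ.
Initial tableau (one row per fragment):
  row 1: b11 a2 a3 a4 a5 a6
  row 2: a1 a2 a3 b24 a5 b26
  row 3: a1 b32 a3 b34 b35 b36
Rows 1 and 2 agree on E; apply E→AD and equate their AD entries.
Rows 1 and 3 agree on A; apply A→B and equate their B entries.
Rows 1 and 2 agree on D; apply D→BF and equate their BF entries.
Row 1 is now all distinguished symbols — the join is lossless.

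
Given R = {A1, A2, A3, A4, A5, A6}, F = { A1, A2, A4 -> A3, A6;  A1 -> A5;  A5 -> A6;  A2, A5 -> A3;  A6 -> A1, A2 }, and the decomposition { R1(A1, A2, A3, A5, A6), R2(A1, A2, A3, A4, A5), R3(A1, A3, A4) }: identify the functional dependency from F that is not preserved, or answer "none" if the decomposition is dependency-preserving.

A1, A2, A4 → A3, A6: restricted closure across fragments reaches A3, A6.
A1 → A5 lies within R1.
A5 → A6 lies within R1.
A2, A5 → A3 lies within R1.
A6 → A1, A2 lies within R1.
Every dependency is enforceable on the fragments, so the decomposition is dependency-preserving.

none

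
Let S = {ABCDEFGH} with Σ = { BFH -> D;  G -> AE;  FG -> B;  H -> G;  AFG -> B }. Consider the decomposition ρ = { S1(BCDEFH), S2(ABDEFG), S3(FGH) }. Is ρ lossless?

Yes

Chase test. Columns are ABCDEFGH; row i has aⱼ where attribute j ∈ Si, else bᵢⱼ.
Initial tableau (one row per fragment):
  row 1: b11 a2 a3 a4 a5 a6 b17 a8
  row 2: a1 a2 b23 a4 a5 a6 a7 b28
  row 3: b31 b32 b33 b34 b35 a6 a7 a8
Rows 2 and 3 agree on G; apply G→AE and equate their AE entries.
Rows 2 and 3 agree on FG; apply FG→B and equate their B entries.
Rows 1 and 3 agree on H; apply H→G and equate their G entries.
Rows 1 and 3 agree on BFH; apply BFH→D and equate their D entries.
Rows 1 and 2 agree on G; apply G→AE and equate their AE entries.
Row 1 is now all distinguished symbols — the join is lossless.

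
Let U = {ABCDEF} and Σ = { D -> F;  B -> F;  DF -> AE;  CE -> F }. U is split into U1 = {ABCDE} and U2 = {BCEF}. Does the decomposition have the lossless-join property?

Common attributes: U1 ∩ U2 = {BCE}.
Closure of {BCE}: B → F applies, adding F. So (BCE)⁺ = {BCEF}.
This closure contains every attribute of U2, so U1 ∩ U2 → U2. The join is lossless.

Yes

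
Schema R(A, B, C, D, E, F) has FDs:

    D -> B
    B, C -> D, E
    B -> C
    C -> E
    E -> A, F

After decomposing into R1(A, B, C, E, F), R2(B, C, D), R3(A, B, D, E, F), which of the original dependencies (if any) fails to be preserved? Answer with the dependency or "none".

D → B lies within R2.
B, C → D, E: restricted closure across fragments reaches D, E.
B → C lies within R1.
C → E lies within R1.
E → A, F lies within R1.
Every dependency is enforceable on the fragments, so the decomposition is dependency-preserving.

none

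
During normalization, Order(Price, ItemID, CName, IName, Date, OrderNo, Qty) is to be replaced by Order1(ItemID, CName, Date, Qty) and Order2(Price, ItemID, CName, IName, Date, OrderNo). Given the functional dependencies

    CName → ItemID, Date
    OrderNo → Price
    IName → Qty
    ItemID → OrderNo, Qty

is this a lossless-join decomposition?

Common attributes: Order1 ∩ Order2 = {ItemID, CName, Date}.
Closure of {ItemID, CName, Date}: ItemID → OrderNo, Qty applies, adding OrderNo, Qty; OrderNo → Price applies, adding Price. So (ItemID, CName, Date)⁺ = {Price, ItemID, CName, Date, OrderNo, Qty}.
This closure contains every attribute of Order1, so Order1 ∩ Order2 → Order1. The join is lossless.

Yes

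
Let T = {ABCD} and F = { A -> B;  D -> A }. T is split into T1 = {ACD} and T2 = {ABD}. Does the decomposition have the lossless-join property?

Common attributes: T1 ∩ T2 = {AD}.
Closure of {AD}: A → B applies, adding B. So (AD)⁺ = {ABD}.
This closure contains every attribute of T2, so T1 ∩ T2 → T2. The join is lossless.

Yes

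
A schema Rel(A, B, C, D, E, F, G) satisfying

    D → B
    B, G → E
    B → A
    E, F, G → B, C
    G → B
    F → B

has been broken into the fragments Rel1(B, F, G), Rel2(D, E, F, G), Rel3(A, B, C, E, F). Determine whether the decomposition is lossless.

Chase test. Columns are A, B, C, D, E, F, G; row i has aⱼ where attribute j ∈ Reli, else bᵢⱼ.
Initial tableau (one row per fragment):
  row 1: b11 a2 b13 b14 b15 a6 a7
  row 2: b21 b22 b23 a4 a5 a6 a7
  row 3: a1 a2 a3 b34 a5 a6 b37
Rows 1 and 3 agree on B; apply B→A and equate their A entries.
Rows 1 and 2 agree on G; apply G→B and equate their B entries.
Rows 1 and 2 agree on B, G; apply B, G→E and equate their E entries.
Rows 1 and 2 agree on B; apply B→A and equate their A entries.
Rows 1 and 2 agree on E, F, G; apply E, F, G→B, C and equate their B, C entries.
No row becomes fully distinguished — the join is lossy.

No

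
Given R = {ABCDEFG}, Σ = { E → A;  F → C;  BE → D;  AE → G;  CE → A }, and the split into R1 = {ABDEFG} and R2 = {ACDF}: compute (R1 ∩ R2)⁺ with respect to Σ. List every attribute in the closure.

R1 ∩ R2 = {ADF}.
F → C applies, adding C
Closure: {ACDF}.

ACDF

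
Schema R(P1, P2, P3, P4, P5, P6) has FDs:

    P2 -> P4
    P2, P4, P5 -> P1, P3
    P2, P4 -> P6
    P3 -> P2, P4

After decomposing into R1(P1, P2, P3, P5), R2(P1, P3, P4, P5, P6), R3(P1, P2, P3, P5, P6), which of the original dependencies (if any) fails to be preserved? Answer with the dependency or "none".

Check P2 → P4: no single fragment contains all of {P2, P4}, and the restricted closure of {P2} across the fragments never reaches {P4}.
P2, P4, P5 → P1, P3 is preserved.
P2, P4 → P6 is preserved.
P3 → P2, P4 is preserved.

P2 -> P4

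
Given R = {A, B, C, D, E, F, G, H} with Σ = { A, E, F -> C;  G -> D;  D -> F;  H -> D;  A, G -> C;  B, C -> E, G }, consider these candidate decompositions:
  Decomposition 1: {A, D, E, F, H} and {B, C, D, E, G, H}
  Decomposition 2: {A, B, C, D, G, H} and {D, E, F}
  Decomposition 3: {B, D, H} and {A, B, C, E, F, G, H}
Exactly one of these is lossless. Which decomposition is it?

Decomposition 3

Decomposition 1: common = {D, E, H}, closure = {D, E, F, H} → lossy.
Decomposition 2: common = {D}, closure = {D, F} → lossy.
Decomposition 3: common = {B, H}, closure = {B, D, F, H} → lossless.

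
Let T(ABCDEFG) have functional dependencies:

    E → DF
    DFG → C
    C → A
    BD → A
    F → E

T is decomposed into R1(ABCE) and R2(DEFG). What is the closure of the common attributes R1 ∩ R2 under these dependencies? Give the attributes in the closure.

DEF

R1 ∩ R2 = {E}.
E → DF applies, adding DF
Closure: {DEF}.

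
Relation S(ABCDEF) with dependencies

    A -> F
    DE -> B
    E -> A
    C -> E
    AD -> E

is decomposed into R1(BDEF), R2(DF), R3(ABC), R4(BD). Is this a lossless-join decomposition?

No

Chase test. Columns are ABCDEF; row i has aⱼ where attribute j ∈ Ri, else bᵢⱼ.
Initial tableau (one row per fragment):
  row 1: b11 a2 b13 a4 a5 a6
  row 2: b21 b22 b23 a4 b25 a6
  row 3: a1 a2 a3 b34 b35 b36
  row 4: b41 a2 b43 a4 b45 b46
No row becomes fully distinguished — the join is lossy.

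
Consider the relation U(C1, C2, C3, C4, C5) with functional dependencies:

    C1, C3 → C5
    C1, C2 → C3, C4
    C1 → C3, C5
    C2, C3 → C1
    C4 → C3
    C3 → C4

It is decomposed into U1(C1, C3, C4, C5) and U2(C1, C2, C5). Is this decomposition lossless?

Common attributes: U1 ∩ U2 = {C1, C5}.
Closure of {C1, C5}: C1 → C3, C5 applies, adding C3; C3 → C4 applies, adding C4. So (C1, C5)⁺ = {C1, C3, C4, C5}.
This closure contains every attribute of U1, so U1 ∩ U2 → U1. The join is lossless.

Yes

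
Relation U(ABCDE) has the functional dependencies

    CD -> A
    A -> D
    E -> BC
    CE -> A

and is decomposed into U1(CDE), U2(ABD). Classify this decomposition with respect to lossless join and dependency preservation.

Lossless test: (D)⁺ = {D}, which is a superkey of neither fragment — lossy.
Dependency preservation: the restricted closure of {CD} across the fragments never reaches {A}, so CD → A cannot be enforced without a join — not preserved.

lossy and not dependency-preserving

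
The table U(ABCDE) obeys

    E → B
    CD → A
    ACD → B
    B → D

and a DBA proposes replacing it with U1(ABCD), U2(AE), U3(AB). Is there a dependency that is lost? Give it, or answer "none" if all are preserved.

Check E → B: no single fragment contains all of {BE}, and the restricted closure of {E} across the fragments never reaches {B}.
CD → A is preserved.
ACD → B is preserved.
B → D is preserved.

E → B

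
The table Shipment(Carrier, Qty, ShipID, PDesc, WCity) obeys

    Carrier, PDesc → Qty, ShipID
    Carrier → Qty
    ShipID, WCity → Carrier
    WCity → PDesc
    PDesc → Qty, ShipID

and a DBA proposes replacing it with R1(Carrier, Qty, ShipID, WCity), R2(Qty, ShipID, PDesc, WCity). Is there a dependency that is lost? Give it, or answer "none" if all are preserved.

none

Carrier, PDesc → Qty, ShipID: restricted closure across fragments reaches Qty, ShipID.
Carrier → Qty lies within R1.
ShipID, WCity → Carrier lies within R1.
WCity → PDesc lies within R2.
PDesc → Qty, ShipID lies within R2.
Every dependency is enforceable on the fragments, so the decomposition is dependency-preserving.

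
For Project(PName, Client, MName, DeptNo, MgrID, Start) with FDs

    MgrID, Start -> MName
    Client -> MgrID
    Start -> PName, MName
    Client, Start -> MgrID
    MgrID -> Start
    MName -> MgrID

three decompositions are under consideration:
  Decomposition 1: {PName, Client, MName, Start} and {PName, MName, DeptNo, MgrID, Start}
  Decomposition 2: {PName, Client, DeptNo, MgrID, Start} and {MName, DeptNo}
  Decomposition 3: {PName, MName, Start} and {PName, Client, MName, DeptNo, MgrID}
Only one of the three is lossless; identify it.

Decomposition 1: common = {PName, MName, Start}, closure = {PName, MName, MgrID, Start} → lossy.
Decomposition 2: common = {DeptNo}, closure = {DeptNo} → lossy.
Decomposition 3: common = {PName, MName}, closure = {PName, MName, MgrID, Start} → lossless.

Decomposition 3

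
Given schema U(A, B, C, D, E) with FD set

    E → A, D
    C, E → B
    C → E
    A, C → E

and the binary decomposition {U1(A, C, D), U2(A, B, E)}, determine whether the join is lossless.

Common attributes: U1 ∩ U2 = {A}.
No dependency enlarges {A}, so (A)⁺ = {A}.
The closure contains neither all of U1 = {A, C, D} nor all of U2 = {A, B, E}, so the common attributes are not a superkey of either fragment. The join is lossy.

No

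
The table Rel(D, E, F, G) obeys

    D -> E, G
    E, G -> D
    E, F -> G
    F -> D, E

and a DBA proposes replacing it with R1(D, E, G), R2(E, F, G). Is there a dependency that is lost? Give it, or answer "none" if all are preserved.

none

D → E, G lies within R1.
E, G → D lies within R1.
E, F → G lies within R2.
F → D, E: restricted closure across fragments reaches D, E.
Every dependency is enforceable on the fragments, so the decomposition is dependency-preserving.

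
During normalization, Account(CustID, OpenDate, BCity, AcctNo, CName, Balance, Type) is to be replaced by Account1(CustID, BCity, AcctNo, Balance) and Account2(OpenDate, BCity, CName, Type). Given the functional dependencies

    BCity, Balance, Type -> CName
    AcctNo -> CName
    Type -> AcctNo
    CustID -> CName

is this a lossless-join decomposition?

Common attributes: Account1 ∩ Account2 = {BCity}.
No dependency enlarges {BCity}, so (BCity)⁺ = {BCity}.
The closure contains neither all of Account1 = {CustID, BCity, AcctNo, Balance} nor all of Account2 = {OpenDate, BCity, CName, Type}, so the common attributes are not a superkey of either fragment. The join is lossy.

No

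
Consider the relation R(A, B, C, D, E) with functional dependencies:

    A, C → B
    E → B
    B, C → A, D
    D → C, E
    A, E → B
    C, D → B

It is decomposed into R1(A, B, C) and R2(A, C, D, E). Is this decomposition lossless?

Yes

Common attributes: R1 ∩ R2 = {A, C}.
Closure of {A, C}: A, C → B applies, adding B; B, C → A, D applies, adding D; D → C, E applies, adding E. So (A, C)⁺ = {A, B, C, D, E}.
This closure contains every attribute of R1, so R1 ∩ R2 → R1. The join is lossless.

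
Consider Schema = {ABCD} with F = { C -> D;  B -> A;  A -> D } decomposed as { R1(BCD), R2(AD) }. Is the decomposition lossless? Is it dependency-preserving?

lossy and not dependency-preserving

Lossless test: (D)⁺ = {D}, which is a superkey of neither fragment — lossy.
Dependency preservation: the restricted closure of {B} across the fragments never reaches {A}, so B → A cannot be enforced without a join — not preserved.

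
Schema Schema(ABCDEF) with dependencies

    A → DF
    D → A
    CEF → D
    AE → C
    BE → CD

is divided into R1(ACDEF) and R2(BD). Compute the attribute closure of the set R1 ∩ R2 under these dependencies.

R1 ∩ R2 = {D}.
D → A applies, adding A
A → DF applies, adding F
Closure: {ADF}.

ADF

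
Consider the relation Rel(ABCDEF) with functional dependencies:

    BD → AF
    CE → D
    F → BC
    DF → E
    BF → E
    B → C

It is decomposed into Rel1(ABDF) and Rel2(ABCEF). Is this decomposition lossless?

Common attributes: Rel1 ∩ Rel2 = {ABF}.
Closure of {ABF}: F → BC applies, adding C; BF → E applies, adding E; CE → D applies, adding D. So (ABF)⁺ = {ABCDEF}.
This closure contains every attribute of Rel1, so Rel1 ∩ Rel2 → Rel1. The join is lossless.

Yes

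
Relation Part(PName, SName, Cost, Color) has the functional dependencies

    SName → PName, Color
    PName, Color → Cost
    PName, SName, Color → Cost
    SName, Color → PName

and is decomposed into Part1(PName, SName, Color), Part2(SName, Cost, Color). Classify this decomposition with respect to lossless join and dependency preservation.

lossless but not dependency-preserving

Lossless test: (SName, Color)⁺ = {PName, SName, Cost, Color}, which contains all of one fragment — lossless.
Dependency preservation: the restricted closure of {PName, Color} across the fragments never reaches {Cost}, so PName, Color → Cost cannot be enforced without a join — not preserved.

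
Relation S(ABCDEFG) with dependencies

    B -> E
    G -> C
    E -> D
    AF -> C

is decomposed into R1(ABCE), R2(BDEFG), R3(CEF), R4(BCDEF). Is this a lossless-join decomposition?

No

Chase test. Columns are ABCDEFG; row i has aⱼ where attribute j ∈ Ri, else bᵢⱼ.
Initial tableau (one row per fragment):
  row 1: a1 a2 a3 b14 a5 b16 b17
  row 2: b21 a2 b23 a4 a5 a6 a7
  row 3: b31 b32 a3 b34 a5 a6 b37
  row 4: b41 a2 a3 a4 a5 a6 b47
Rows 1 and 2 agree on E; apply E→D and equate their D entries.
Rows 1 and 3 agree on E; apply E→D and equate their D entries.
No row becomes fully distinguished — the join is lossy.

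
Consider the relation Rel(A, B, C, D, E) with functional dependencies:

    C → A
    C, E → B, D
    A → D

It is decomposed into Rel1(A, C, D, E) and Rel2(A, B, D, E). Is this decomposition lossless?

Common attributes: Rel1 ∩ Rel2 = {A, D, E}.
No dependency enlarges {A, D, E}, so (A, D, E)⁺ = {A, D, E}.
The closure contains neither all of Rel1 = {A, C, D, E} nor all of Rel2 = {A, B, D, E}, so the common attributes are not a superkey of either fragment. The join is lossy.

No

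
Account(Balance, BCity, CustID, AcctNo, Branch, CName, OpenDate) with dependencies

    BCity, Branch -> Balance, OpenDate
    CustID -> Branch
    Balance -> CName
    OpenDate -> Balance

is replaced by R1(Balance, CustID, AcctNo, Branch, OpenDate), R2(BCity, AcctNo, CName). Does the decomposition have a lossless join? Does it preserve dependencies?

lossy and not dependency-preserving

Lossless test: (AcctNo)⁺ = {AcctNo}, which is a superkey of neither fragment — lossy.
Dependency preservation: the restricted closure of {BCity, Branch} across the fragments never reaches {Balance, OpenDate}, so BCity, Branch → Balance, OpenDate cannot be enforced without a join — not preserved.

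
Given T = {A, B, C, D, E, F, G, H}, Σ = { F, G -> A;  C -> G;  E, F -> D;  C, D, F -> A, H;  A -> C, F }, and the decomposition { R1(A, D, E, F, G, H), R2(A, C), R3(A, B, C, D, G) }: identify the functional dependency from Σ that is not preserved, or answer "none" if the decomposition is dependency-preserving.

none

F, G → A lies within R1.
C → G lies within R3.
E, F → D lies within R1.
C, D, F → A, H: restricted closure across fragments reaches A, H.
A → C, F: restricted closure across fragments reaches C, F.
Every dependency is enforceable on the fragments, so the decomposition is dependency-preserving.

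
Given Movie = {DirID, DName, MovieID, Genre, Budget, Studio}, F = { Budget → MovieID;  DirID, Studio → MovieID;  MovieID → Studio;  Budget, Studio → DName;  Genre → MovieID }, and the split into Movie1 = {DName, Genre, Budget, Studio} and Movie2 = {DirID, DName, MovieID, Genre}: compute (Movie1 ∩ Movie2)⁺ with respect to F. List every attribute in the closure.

DName, MovieID, Genre, Studio

Movie1 ∩ Movie2 = {DName, Genre}.
Genre → MovieID applies, adding MovieID
MovieID → Studio applies, adding Studio
Closure: {DName, MovieID, Genre, Studio}.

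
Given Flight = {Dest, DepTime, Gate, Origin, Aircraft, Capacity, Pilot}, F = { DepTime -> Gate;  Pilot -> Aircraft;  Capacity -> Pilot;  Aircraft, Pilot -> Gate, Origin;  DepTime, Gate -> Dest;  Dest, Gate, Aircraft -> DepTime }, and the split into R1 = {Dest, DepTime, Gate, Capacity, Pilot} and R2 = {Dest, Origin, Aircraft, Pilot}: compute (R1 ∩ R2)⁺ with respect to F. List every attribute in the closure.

Dest, DepTime, Gate, Origin, Aircraft, Pilot

R1 ∩ R2 = {Dest, Pilot}.
Pilot → Aircraft applies, adding Aircraft
Aircraft, Pilot → Gate, Origin applies, adding Gate, Origin
Dest, Gate, Aircraft → DepTime applies, adding DepTime
Closure: {Dest, DepTime, Gate, Origin, Aircraft, Pilot}.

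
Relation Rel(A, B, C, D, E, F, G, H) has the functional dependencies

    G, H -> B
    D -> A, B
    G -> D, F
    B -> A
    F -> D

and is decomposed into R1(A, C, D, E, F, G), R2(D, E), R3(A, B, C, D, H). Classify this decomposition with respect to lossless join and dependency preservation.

lossy but dependency-preserving

Lossless test (chase): Rows 1 and 2 agree on D; apply D→A, B and equate their A, B entries. Rows 1 and 3 agree on D; apply D→A, B and equate their A, B entries. No row becomes fully distinguished — the join is lossy.
Dependency preservation: G, H → B is not contained in any single fragment, but the restricted closure of its left-hand side across the fragments still reaches the right-hand side; the remaining FDs each lie inside some fragment. All dependencies are preserved.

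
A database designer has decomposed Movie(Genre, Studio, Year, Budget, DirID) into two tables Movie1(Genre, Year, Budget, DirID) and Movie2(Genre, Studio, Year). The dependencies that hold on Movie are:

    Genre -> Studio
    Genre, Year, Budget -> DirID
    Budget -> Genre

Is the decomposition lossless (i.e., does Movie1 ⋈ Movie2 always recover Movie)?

Common attributes: Movie1 ∩ Movie2 = {Genre, Year}.
Closure of {Genre, Year}: Genre → Studio applies, adding Studio. So (Genre, Year)⁺ = {Genre, Studio, Year}.
This closure contains every attribute of Movie2, so Movie1 ∩ Movie2 → Movie2. The join is lossless.

Yes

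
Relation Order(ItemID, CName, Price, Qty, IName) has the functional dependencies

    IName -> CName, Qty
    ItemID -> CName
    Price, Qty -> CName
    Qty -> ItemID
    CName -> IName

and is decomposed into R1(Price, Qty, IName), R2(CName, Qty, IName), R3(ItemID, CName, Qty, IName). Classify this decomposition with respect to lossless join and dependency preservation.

Lossless test (chase): Rows 1 and 2 agree on IName; apply IName→CName, Qty and equate their CName, Qty entries. Rows 1 and 2 agree on Qty; apply Qty→ItemID and equate their ItemID entries. Rows 1 and 3 agree on Qty; apply Qty→ItemID and equate their ItemID entries. Row 1 is now all distinguished symbols — the join is lossless.
Dependency preservation: Price, Qty → CName is not contained in any single fragment, but the restricted closure of its left-hand side across the fragments still reaches the right-hand side; the remaining FDs each lie inside some fragment. All dependencies are preserved.

lossless and dependency-preserving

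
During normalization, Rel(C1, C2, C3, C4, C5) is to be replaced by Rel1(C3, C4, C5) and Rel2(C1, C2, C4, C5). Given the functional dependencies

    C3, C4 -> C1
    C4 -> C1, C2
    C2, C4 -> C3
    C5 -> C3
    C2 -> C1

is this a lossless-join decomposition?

Yes

Common attributes: Rel1 ∩ Rel2 = {C4, C5}.
Closure of {C4, C5}: C4 → C1, C2 applies, adding C1, C2; C2, C4 → C3 applies, adding C3. So (C4, C5)⁺ = {C1, C2, C3, C4, C5}.
This closure contains every attribute of Rel1, so Rel1 ∩ Rel2 → Rel1. The join is lossless.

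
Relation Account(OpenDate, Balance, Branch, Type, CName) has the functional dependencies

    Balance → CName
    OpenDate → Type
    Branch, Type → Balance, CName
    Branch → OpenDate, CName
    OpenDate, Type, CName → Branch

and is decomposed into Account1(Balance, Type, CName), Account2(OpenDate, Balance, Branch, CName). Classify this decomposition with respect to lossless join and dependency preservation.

Lossless test: (Balance, CName)⁺ = {Balance, CName}, which is a superkey of neither fragment — lossy.
Dependency preservation: the restricted closure of {OpenDate} across the fragments never reaches {Type}, so OpenDate → Type cannot be enforced without a join — not preserved.

lossy and not dependency-preserving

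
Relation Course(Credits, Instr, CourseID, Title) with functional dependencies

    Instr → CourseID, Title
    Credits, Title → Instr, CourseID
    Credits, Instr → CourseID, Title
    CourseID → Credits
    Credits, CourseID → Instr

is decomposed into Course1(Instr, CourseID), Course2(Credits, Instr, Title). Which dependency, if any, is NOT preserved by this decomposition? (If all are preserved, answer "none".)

Instr → CourseID, Title: restricted closure across fragments reaches CourseID, Title.
Credits, Title → Instr, CourseID: restricted closure across fragments reaches Instr, CourseID.
Credits, Instr → CourseID, Title: restricted closure across fragments reaches CourseID, Title.
CourseID → Credits: restricted closure across fragments reaches Credits.
Credits, CourseID → Instr: restricted closure across fragments reaches Instr.
Every dependency is enforceable on the fragments, so the decomposition is dependency-preserving.

none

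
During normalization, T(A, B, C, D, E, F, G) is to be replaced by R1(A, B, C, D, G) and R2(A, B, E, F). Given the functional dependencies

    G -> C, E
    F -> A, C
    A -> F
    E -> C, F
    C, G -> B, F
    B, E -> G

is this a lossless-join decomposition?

No

Common attributes: R1 ∩ R2 = {A, B}.
Closure of {A, B}: A → F applies, adding F; F → A, C applies, adding C. So (A, B)⁺ = {A, B, C, F}.
The closure contains neither all of R1 = {A, B, C, D, G} nor all of R2 = {A, B, E, F}, so the common attributes are not a superkey of either fragment. The join is lossy.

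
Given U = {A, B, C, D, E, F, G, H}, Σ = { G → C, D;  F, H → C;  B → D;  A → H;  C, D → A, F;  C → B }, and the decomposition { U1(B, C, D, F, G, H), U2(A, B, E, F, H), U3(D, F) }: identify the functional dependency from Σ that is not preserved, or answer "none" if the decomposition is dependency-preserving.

G → C, D lies within U1.
F, H → C lies within U1.
B → D lies within U1.
A → H lies within U2.
C, D → A, F: restricted closure across fragments reaches A, F.
C → B lies within U1.
Every dependency is enforceable on the fragments, so the decomposition is dependency-preserving.

none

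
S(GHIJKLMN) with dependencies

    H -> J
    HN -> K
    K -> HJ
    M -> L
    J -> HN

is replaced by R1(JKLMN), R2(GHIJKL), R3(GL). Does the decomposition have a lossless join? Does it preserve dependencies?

lossy but dependency-preserving

Lossless test (chase): Rows 1 and 2 agree on K; apply K→HJ and equate their HJ entries. Rows 1 and 2 agree on J; apply J→HN and equate their HN entries. No row becomes fully distinguished — the join is lossy.
Dependency preservation: HN → K; J → HN are not contained in any single fragment, but the restricted closure of each left-hand side across the fragments still reaches the right-hand side; the remaining FDs each lie inside some fragment. All dependencies are preserved.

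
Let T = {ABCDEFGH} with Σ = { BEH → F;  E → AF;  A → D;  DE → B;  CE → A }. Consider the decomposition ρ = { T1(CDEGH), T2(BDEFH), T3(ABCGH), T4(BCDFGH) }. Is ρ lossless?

No

Chase test. Columns are ABCDEFGH; row i has aⱼ where attribute j ∈ Ti, else bᵢⱼ.
Initial tableau (one row per fragment):
  row 1: b11 b12 a3 a4 a5 b16 a7 a8
  row 2: b21 a2 b23 a4 a5 a6 b27 a8
  row 3: a1 a2 a3 b34 b35 b36 a7 a8
  row 4: b41 a2 a3 a4 b45 a6 a7 a8
Rows 1 and 2 agree on E; apply E→AF and equate their AF entries.
Rows 1 and 2 agree on DE; apply DE→B and equate their B entries.
No row becomes fully distinguished — the join is lossy.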